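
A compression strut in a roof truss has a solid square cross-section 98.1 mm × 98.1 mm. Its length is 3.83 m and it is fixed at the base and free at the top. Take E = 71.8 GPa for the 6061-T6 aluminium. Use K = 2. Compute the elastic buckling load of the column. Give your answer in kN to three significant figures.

P_cr ≈ 93.2 kN

I = a⁴/12 = 98.1⁴/12 = 7.718×10^6 mm⁴
I = 7.718×10^6 mm⁴ = 7.718×10^-6 m⁴
Effective length L_e = K·L = 2 × 3.83 = 7.660 m
P_cr = π²EI / L_e² = π² × 71.8×10⁹ × 7.718×10^-6 / 7.660² = 9.321×10^4 N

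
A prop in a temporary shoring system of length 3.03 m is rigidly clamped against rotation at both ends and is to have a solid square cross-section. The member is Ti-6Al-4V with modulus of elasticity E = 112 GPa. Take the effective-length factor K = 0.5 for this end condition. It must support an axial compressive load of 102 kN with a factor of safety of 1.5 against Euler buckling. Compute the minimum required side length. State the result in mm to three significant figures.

a ≈ 44.2 mm

Required P_cr = n·P = 1.5 × 102 = 153.0 kN
L_e = K·L = 0.5 × 3.03 = 1.515 m
Required I = P_cr·L_e²/(π²E) = 1.530×10^5 × 1.515² / (π² × 1.12×10^11) = 3.177×10^-7 m⁴
I_req = 3.177×10^5 mm⁴
Solid square: I = a⁴/12  ⇒  a = (12I)^(1/4) = (12×3.177×10^5)^(1/4) = 44.2 mm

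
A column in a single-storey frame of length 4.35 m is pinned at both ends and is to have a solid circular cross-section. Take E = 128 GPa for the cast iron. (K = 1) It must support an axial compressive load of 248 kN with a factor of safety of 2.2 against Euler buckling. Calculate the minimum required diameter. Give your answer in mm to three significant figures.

Required P_cr = n·P = 2.2 × 248 = 545.6 kN
L_e = K·L = 1 × 4.35 = 4.350 m
Required I = P_cr·L_e²/(π²E) = 5.456×10^5 × 4.350² / (π² × 1.28×10^11) = 8.172×10^-6 m⁴
I_req = 8.172×10^6 mm⁴
Solid circle: I = πd⁴/64  ⇒  d = (64I/π)^(1/4) = (64×8.172×10^6/π)^(1/4) = 114 mm

d ≈ 114 mm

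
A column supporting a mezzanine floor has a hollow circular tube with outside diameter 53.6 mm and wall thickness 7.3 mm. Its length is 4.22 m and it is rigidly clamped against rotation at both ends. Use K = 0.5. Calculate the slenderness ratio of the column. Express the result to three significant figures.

Inner diameter d_i = 53.6 − 2×7.3 = 39.00 mm
I = π(d_o⁴ − d_i⁴)/64 = π(53.6⁴ − 39.00⁴)/64 = 2.916×10^5 mm⁴
A = 1.062×10^3 mm²;  r_min = √(I/A) = √(2.916×10^5/1.062×10^3) = 16.57 mm
L_e = K·L = 0.5 × 4.22 m = 2.110 m = 2110.0 mm
λ = L_e / r_min = 2110.0 / 16.57 = 127

λ ≈ 127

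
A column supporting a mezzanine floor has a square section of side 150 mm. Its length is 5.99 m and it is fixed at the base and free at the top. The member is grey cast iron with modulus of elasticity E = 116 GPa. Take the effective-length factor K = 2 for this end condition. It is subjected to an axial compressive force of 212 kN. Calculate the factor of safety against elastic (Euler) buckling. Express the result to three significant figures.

I = a⁴/12 = 150⁴/12 = 4.219×10^7 mm⁴
I = 4.219×10^7 mm⁴ = 4.219×10^-5 m⁴
Effective length L_e = K·L = 2 × 5.99 = 11.98 m
P_cr = π²EI / L_e² = π² × 116×10⁹ × 4.219×10^-5 / 11.98² = 3.365×10^5 N
Factor of safety n = P_cr / P = 336.53 / 212 = 1.59

n ≈ 1.59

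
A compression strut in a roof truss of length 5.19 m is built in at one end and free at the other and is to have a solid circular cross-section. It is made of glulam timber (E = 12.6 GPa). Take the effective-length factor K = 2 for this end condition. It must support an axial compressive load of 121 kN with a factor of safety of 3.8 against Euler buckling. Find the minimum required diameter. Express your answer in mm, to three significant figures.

d ≈ 300 mm

Required P_cr = n·P = 3.8 × 121 = 459.8 kN
L_e = K·L = 2 × 5.19 = 10.38 m
Required I = P_cr·L_e²/(π²E) = 4.598×10^5 × 10.38² / (π² × 1.26×10^10) = 3.984×10^-4 m⁴
I_req = 3.984×10^8 mm⁴
Solid circle: I = πd⁴/64  ⇒  d = (64I/π)^(1/4) = (64×3.984×10^8/π)^(1/4) = 300 mm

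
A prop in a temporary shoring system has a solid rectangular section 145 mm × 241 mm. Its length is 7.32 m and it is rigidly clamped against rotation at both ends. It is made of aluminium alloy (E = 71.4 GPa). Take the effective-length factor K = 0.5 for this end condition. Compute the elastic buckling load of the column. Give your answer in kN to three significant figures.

Buckling occurs about the weak axis: I_min = h·b³/12 with b = 145 mm (the shorter side).
I_min = 241×145³/12 = 6.123×10^7 mm⁴
I = 6.123×10^7 mm⁴ = 6.123×10^-5 m⁴
Effective length L_e = K·L = 0.5 × 7.32 = 3.660 m
P_cr = π²EI / L_e² = π² × 71.4×10⁹ × 6.123×10^-5 / 3.660² = 3.221×10^6 N

P_cr ≈ 3220 kN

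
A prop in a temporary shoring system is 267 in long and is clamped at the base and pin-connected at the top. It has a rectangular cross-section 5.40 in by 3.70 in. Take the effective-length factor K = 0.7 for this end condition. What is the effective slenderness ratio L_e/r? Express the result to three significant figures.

For a rectangle r_min = b/√12 = 3.70/√12 = 1.068 in
L_e = K·L = 0.7 × 267 = 186.9 in
λ = L_e / r_min = 186.90 / 1.068 = 175

λ ≈ 175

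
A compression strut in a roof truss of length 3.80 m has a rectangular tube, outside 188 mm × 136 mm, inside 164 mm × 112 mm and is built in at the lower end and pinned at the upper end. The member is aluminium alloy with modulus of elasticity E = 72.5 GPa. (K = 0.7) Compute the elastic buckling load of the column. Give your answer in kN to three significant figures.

Weak-axis I_min = (h_o·b_o³ − h_i·b_i³)/12 with b_o = 136, b_i = 112.0 mm (shorter outer/inner sides).
I_min = (188×136³ − 164.0×112.0³)/12 = 2.021×10^7 mm⁴
I = 2.021×10^7 mm⁴ = 2.021×10^-5 m⁴
Effective length L_e = K·L = 0.7 × 3.80 = 2.660 m
P_cr = π²EI / L_e² = π² × 72.5×10⁹ × 2.021×10^-5 / 2.660² = 2.044×10^6 N

P_cr ≈ 2040 kN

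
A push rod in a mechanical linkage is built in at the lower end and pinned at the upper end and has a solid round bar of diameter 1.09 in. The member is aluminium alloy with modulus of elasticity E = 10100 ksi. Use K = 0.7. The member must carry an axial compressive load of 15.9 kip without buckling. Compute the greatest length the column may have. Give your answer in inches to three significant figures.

L_max ≈ 29.8 in

I = πd⁴/64 = π×1.09⁴/64 = 6.929×10^-2 in⁴
At the buckling limit P_cr = P = 1.590×10^4 lb
From P_cr = π²EI/(K·L)²:  L = (1/K)·√(π²EI/P_cr) = (1/0.7)·√(π²×1.01×10^7×6.929×10^-2/1.590×10^4)
L = 29.8 in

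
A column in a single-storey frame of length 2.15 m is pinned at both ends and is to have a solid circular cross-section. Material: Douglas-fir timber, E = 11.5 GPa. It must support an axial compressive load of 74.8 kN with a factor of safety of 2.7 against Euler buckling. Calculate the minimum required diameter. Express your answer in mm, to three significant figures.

Required P_cr = n·P = 2.7 × 74.8 = 202.0 kN
L_e = K·L = 1 × 2.15 = 2.150 m
Required I = P_cr·L_e²/(π²E) = 2.020×10^5 × 2.150² / (π² × 1.15×10^10) = 8.225×10^-6 m⁴
I_req = 8.225×10^6 mm⁴
Solid circle: I = πd⁴/64  ⇒  d = (64I/π)^(1/4) = (64×8.225×10^6/π)^(1/4) = 114 mm

d ≈ 114 mm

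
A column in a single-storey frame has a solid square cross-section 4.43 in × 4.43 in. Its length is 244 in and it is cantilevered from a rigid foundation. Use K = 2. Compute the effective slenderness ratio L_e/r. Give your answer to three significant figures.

λ ≈ 382

I = a⁴/12 = 4.43⁴/12 = 32.09 in⁴
A = 19.62 in²;  r_min = √(I/A) = √(32.09/19.62) = 1.279 in
L_e = K·L = 2 × 244 = 488.0 in
λ = L_e / r_min = 488.00 / 1.279 = 382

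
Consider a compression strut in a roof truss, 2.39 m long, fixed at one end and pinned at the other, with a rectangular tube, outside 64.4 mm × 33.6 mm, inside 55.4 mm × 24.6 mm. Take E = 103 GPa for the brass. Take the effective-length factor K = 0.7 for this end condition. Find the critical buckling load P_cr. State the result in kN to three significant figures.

P_cr ≈ 49.0 kN

Weak-axis I_min = (h_o·b_o³ − h_i·b_i³)/12 with b_o = 33.6, b_i = 24.60 mm (shorter outer/inner sides).
I_min = (64.4×33.6³ − 55.40×24.60³)/12 = 1.348×10^5 mm⁴
I = 1.348×10^5 mm⁴ = 1.348×10^-7 m⁴
Effective length L_e = K·L = 0.7 × 2.39 = 1.673 m
P_cr = π²EI / L_e² = π² × 103×10⁹ × 1.348×10^-7 / 1.673² = 4.898×10^4 N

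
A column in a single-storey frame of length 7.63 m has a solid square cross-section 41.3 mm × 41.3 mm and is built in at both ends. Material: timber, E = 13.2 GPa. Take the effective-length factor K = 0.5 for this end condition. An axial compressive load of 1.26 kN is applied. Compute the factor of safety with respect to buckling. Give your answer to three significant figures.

I = a⁴/12 = 41.3⁴/12 = 2.424×10^5 mm⁴
I = 2.424×10^5 mm⁴ = 2.424×10^-7 m⁴
Effective length L_e = K·L = 0.5 × 7.63 = 3.815 m
P_cr = π²EI / L_e² = π² × 13.2×10⁹ × 2.424×10^-7 / 3.815² = 2.170×10^3 N
Factor of safety n = P_cr / P = 2.1702 / 1.26 = 1.72

n ≈ 1.72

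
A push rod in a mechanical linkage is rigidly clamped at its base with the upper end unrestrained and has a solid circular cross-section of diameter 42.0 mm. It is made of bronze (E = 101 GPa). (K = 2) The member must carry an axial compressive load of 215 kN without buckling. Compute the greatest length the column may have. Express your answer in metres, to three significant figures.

L_max ≈ 0.421 m

I = πd⁴/64 = π×42.0⁴/64 = 1.527×10^5 mm⁴
I = 1.527×10^-7 m⁴
At the buckling limit P_cr = P = 2.150×10^5 N
From P_cr = π²EI/(K·L)²:  L = (1/K)·√(π²EI/P_cr) = (1/2)·√(π²×1.01×10^11×1.527×10^-7/2.150×10^5)
L = 0.421 m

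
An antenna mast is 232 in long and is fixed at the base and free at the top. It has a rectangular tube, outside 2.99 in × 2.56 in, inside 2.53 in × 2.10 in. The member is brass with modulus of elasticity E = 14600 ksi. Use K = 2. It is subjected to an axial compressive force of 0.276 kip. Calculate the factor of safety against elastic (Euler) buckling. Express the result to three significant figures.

Weak-axis I_min = (h_o·b_o³ − h_i·b_i³)/12 with b_o = 2.56, b_i = 2.100 in (shorter outer/inner sides).
I_min = (2.99×2.56³ − 2.530×2.100³)/12 = 2.228 in⁴
Effective length L_e = K·L = 2 × 232 = 464.0 in
P_cr = π²EI / L_e² = π² × 14600×10³ × 2.228 / 464.0² = 1.491×10^3 lb
Factor of safety n = P_cr / P = 1.4910 / 0.276 = 5.40

n ≈ 5.40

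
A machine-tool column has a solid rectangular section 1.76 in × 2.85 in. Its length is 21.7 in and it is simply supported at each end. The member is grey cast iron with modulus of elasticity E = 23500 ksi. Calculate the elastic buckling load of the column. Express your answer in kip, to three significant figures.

P_cr ≈ 638 kip

Buckling occurs about the weak axis: I_min = h·b³/12 with b = 1.76 in (the shorter side).
I_min = 2.85×1.76³/12 = 1.295 in⁴
Effective length L_e = K·L = 1 × 21.7 = 21.70 in
P_cr = π²EI / L_e² = π² × 23500×10³ × 1.295 / 21.70² = 6.377×10^5 lb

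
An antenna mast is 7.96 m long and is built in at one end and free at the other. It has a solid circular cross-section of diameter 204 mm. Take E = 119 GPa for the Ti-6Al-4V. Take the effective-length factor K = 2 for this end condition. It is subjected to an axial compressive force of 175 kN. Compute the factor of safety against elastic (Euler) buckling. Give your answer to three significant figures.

I = πd⁴/64 = π×204⁴/64 = 8.501×10^7 mm⁴
I = 8.501×10^7 mm⁴ = 8.501×10^-5 m⁴
Effective length L_e = K·L = 2 × 7.96 = 15.92 m
P_cr = π²EI / L_e² = π² × 119×10⁹ × 8.501×10^-5 / 15.92² = 3.940×10^5 N
Factor of safety n = P_cr / P = 393.96 / 175 = 2.25

n ≈ 2.25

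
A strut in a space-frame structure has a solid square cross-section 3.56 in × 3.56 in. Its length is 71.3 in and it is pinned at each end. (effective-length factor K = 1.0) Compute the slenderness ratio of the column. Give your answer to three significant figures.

λ ≈ 69.4

For a square r = a/√12 = 3.56/√12 = 1.028 in
L_e = K·L = 1 × 71.3 = 71.30 in
λ = L_e / r_min = 71.300 / 1.028 = 69.4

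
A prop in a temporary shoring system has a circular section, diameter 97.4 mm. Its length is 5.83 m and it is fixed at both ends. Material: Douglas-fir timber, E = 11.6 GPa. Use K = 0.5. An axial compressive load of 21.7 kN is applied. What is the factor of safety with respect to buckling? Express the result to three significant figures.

n ≈ 2.74

I = πd⁴/64 = π×97.4⁴/64 = 4.418×10^6 mm⁴
I = 4.418×10^6 mm⁴ = 4.418×10^-6 m⁴
Effective length L_e = K·L = 0.5 × 5.83 = 2.915 m
P_cr = π²EI / L_e² = π² × 11.6×10⁹ × 4.418×10^-6 / 2.915² = 5.952×10^4 N
Factor of safety n = P_cr / P = 59.523 / 21.7 = 2.74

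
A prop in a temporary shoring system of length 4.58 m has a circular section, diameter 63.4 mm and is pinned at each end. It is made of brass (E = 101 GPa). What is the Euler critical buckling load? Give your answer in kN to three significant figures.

I = πd⁴/64 = π×63.4⁴/64 = 7.931×10^5 mm⁴
I = 7.931×10^5 mm⁴ = 7.931×10^-7 m⁴
Effective length L_e = K·L = 1 × 4.58 = 4.580 m
P_cr = π²EI / L_e² = π² × 101×10⁹ × 7.931×10^-7 / 4.580² = 3.769×10^4 N

P_cr ≈ 37.7 kN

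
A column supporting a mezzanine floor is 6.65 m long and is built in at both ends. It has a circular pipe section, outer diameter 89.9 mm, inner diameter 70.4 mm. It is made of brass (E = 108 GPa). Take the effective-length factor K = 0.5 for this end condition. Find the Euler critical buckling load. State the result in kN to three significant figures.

P_cr ≈ 193 kN

d_o = 89.9 mm, d_i = 70.4 mm
I = π(d_o⁴ − d_i⁴)/64 = π(89.9⁴ − 70.40⁴)/64 = 2.001×10^6 mm⁴
I = 2.001×10^6 mm⁴ = 2.001×10^-6 m⁴
Effective length L_e = K·L = 0.5 × 6.65 = 3.325 m
P_cr = π²EI / L_e² = π² × 108×10⁹ × 2.001×10^-6 / 3.325² = 1.929×10^5 N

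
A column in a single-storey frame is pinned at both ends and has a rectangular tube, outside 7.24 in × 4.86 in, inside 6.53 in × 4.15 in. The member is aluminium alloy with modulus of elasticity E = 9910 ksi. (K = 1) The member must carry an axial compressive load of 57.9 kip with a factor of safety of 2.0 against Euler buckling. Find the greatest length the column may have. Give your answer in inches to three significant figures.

L_max ≈ 160 in

Weak-axis I_min = (h_o·b_o³ − h_i·b_i³)/12 with b_o = 4.86, b_i = 4.150 in (shorter outer/inner sides).
I_min = (7.24×4.86³ − 6.530×4.150³)/12 = 30.36 in⁴
Required critical load P_cr = n·P = 2.0 × 57.9 = 115.8 kip = 1.158×10^5 lb
From P_cr = π²EI/(K·L)²:  L = (1/K)·√(π²EI/P_cr) = (1/1)·√(π²×9.91×10^6×30.36/1.158×10^5)
L = 160 in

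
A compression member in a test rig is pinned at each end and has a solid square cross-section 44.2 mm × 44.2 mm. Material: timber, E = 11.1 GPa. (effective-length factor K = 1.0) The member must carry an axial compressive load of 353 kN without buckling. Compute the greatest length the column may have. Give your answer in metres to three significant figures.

L_max ≈ 0.314 m

I = a⁴/12 = 44.2⁴/12 = 3.181×10^5 mm⁴
I = 3.181×10^-7 m⁴
At the buckling limit P_cr = P = 3.530×10^5 N
From P_cr = π²EI/(K·L)²:  L = (1/K)·√(π²EI/P_cr) = (1/1)·√(π²×1.11×10^10×3.181×10^-7/3.530×10^5)
L = 0.314 m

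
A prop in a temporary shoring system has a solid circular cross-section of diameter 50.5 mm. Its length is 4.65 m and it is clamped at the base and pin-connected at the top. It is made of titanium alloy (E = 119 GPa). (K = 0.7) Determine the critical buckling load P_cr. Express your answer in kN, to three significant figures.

I = πd⁴/64 = π×50.5⁴/64 = 3.193×10^5 mm⁴
I = 3.193×10^5 mm⁴ = 3.193×10^-7 m⁴
Effective length L_e = K·L = 0.7 × 4.65 = 3.255 m
P_cr = π²EI / L_e² = π² × 119×10⁹ × 3.193×10^-7 / 3.255² = 3.539×10^4 N

P_cr ≈ 35.4 kN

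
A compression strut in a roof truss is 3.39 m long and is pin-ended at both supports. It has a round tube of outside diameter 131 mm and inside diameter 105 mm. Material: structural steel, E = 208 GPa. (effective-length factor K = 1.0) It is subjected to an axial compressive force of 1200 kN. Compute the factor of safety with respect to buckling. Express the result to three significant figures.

n ≈ 1.26

d_o = 131 mm, d_i = 105 mm
I = π(d_o⁴ − d_i⁴)/64 = π(131⁴ − 105.0⁴)/64 = 8.490×10^6 mm⁴
I = 8.490×10^6 mm⁴ = 8.490×10^-6 m⁴
Effective length L_e = K·L = 1 × 3.39 = 3.390 m
P_cr = π²EI / L_e² = π² × 208×10⁹ × 8.490×10^-6 / 3.390² = 1.517×10^6 N
Factor of safety n = P_cr / P = 1516.5 / 1200 = 1.26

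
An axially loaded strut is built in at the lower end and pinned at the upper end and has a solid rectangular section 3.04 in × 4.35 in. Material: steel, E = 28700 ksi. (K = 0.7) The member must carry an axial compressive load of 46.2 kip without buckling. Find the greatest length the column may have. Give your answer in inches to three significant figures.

L_max ≈ 357 in

Buckling occurs about the weak axis: I_min = h·b³/12 with b = 3.04 in (the shorter side).
I_min = 4.35×3.04³/12 = 10.18 in⁴
At the buckling limit P_cr = P = 4.620×10^4 lb
From P_cr = π²EI/(K·L)²:  L = (1/K)·√(π²EI/P_cr) = (1/0.7)·√(π²×2.87×10^7×10.18/4.620×10^4)
L = 357 in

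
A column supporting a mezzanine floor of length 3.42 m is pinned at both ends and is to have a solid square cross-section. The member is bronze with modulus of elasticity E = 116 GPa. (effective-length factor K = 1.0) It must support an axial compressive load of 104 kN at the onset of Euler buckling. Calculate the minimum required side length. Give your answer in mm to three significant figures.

L_e = K·L = 1 × 3.42 = 3.420 m
Required I = P_cr·L_e²/(π²E) = 1.040×10^5 × 3.420² / (π² × 1.16×10^11) = 1.062×10^-6 m⁴
I_req = 1.062×10^6 mm⁴
Solid square: I = a⁴/12  ⇒  a = (12I)^(1/4) = (12×1.062×10^6)^(1/4) = 59.8 mm

a ≈ 59.8 mm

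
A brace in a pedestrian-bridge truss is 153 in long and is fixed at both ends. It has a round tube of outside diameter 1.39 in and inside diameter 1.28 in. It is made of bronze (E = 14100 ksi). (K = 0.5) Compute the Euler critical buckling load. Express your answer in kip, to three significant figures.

P_cr ≈ 1.22 kip

d_o = 1.39 in, d_i = 1.28 in
I = π(d_o⁴ − d_i⁴)/64 = π(1.39⁴ − 1.280⁴)/64 = 5.148×10^-2 in⁴
Effective length L_e = K·L = 0.5 × 153 = 76.50 in
P_cr = π²EI / L_e² = π² × 14100×10³ × 5.148×10^-2 / 76.50² = 1.224×10^3 lb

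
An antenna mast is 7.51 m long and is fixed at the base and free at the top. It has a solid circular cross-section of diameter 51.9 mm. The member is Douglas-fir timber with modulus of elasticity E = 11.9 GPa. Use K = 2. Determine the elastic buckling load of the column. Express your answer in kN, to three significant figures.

I = πd⁴/64 = π×51.9⁴/64 = 3.562×10^5 mm⁴
I = 3.562×10^5 mm⁴ = 3.562×10^-7 m⁴
Effective length L_e = K·L = 2 × 7.51 = 15.02 m
P_cr = π²EI / L_e² = π² × 11.9×10⁹ × 3.562×10^-7 / 15.02² = 185.4 N

P_cr ≈ 0.185 kN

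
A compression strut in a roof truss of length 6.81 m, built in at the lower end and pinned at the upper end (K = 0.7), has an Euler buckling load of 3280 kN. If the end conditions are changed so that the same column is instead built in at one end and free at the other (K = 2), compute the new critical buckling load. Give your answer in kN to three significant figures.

P_cr ≈ 402 kN

P_cr ∝ 1/K², so P_cr,new = P_cr,old × (K_old/K_new)² = 3280 × (0.7/2)²
= 3280 × 0.1225 = 402 kN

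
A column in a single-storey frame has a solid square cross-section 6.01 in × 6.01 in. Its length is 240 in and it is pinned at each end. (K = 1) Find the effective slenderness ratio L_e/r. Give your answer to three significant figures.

λ ≈ 138

For a square r = a/√12 = 6.01/√12 = 1.735 in
L_e = K·L = 1 × 240 = 240.0 in
λ = L_e / r_min = 240.00 / 1.735 = 138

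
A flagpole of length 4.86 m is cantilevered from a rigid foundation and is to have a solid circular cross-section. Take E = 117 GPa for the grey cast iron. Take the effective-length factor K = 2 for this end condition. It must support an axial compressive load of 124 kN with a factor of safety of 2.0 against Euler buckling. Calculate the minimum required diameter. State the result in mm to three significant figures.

d ≈ 143 mm

Required P_cr = n·P = 2.0 × 124 = 248.0 kN
L_e = K·L = 2 × 4.86 = 9.720 m
Required I = P_cr·L_e²/(π²E) = 2.480×10^5 × 9.720² / (π² × 1.17×10^11) = 2.029×10^-5 m⁴
I_req = 2.029×10^7 mm⁴
Solid circle: I = πd⁴/64  ⇒  d = (64I/π)^(1/4) = (64×2.029×10^7/π)^(1/4) = 143 mm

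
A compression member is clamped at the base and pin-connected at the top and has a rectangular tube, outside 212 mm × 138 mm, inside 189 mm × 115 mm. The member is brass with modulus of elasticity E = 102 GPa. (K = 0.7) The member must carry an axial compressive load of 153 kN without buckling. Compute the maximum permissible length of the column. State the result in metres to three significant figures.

Weak-axis I_min = (h_o·b_o³ − h_i·b_i³)/12 with b_o = 138, b_i = 115.0 mm (shorter outer/inner sides).
I_min = (212×138³ − 189.0×115.0³)/12 = 2.248×10^7 mm⁴
I = 2.248×10^-5 m⁴
At the buckling limit P_cr = P = 1.530×10^5 N
From P_cr = π²EI/(K·L)²:  L = (1/K)·√(π²EI/P_cr) = (1/0.7)·√(π²×1.02×10^11×2.248×10^-5/1.530×10^5)
L = 17.4 m

L_max ≈ 17.4 m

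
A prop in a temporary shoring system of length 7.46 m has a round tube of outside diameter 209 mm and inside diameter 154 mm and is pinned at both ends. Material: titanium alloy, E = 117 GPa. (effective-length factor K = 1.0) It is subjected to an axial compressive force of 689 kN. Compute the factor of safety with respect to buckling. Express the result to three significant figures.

d_o = 209 mm, d_i = 154 mm
I = π(d_o⁴ − d_i⁴)/64 = π(209⁴ − 154.0⁴)/64 = 6.605×10^7 mm⁴
I = 6.605×10^7 mm⁴ = 6.605×10^-5 m⁴
Effective length L_e = K·L = 1 × 7.46 = 7.460 m
P_cr = π²EI / L_e² = π² × 117×10⁹ × 6.605×10^-5 / 7.460² = 1.371×10^6 N
Factor of safety n = P_cr / P = 1370.5 / 689 = 1.99

n ≈ 1.99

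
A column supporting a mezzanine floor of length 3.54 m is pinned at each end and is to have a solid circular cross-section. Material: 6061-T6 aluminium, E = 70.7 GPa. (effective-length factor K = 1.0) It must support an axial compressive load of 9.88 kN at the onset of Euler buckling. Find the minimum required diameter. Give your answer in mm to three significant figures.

d ≈ 43.6 mm

L_e = K·L = 1 × 3.54 = 3.540 m
Required I = P_cr·L_e²/(π²E) = 9.880×10^3 × 3.540² / (π² × 7.07×10^10) = 1.774×10^-7 m⁴
I_req = 1.774×10^5 mm⁴
Solid circle: I = πd⁴/64  ⇒  d = (64I/π)^(1/4) = (64×1.774×10^5/π)^(1/4) = 43.6 mm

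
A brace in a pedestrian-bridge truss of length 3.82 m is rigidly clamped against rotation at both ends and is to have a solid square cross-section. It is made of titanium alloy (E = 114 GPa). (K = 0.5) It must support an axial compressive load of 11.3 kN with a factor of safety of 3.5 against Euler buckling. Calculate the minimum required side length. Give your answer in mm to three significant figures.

Required P_cr = n·P = 3.5 × 11.3 = 39.55 kN
L_e = K·L = 0.5 × 3.82 = 1.910 m
Required I = P_cr·L_e²/(π²E) = 3.955×10^4 × 1.910² / (π² × 1.14×10^11) = 1.282×10^-7 m⁴
I_req = 1.282×10^5 mm⁴
Solid square: I = a⁴/12  ⇒  a = (12I)^(1/4) = (12×1.282×10^5)^(1/4) = 35.2 mm

a ≈ 35.2 mm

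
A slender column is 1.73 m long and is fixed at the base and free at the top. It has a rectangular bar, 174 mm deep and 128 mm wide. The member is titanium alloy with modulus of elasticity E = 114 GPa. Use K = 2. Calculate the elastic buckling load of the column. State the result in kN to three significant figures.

P_cr ≈ 2860 kN

Buckling occurs about the weak axis: I_min = h·b³/12 with b = 128 mm (the shorter side).
I_min = 174×128³/12 = 3.041×10^7 mm⁴
I = 3.041×10^7 mm⁴ = 3.041×10^-5 m⁴
Effective length L_e = K·L = 2 × 1.73 = 3.460 m
P_cr = π²EI / L_e² = π² × 114×10⁹ × 3.041×10^-5 / 3.460² = 2.858×10^6 N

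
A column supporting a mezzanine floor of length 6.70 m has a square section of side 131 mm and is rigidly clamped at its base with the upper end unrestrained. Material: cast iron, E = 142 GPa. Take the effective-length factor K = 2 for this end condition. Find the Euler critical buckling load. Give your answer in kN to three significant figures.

I = a⁴/12 = 131⁴/12 = 2.454×10^7 mm⁴
I = 2.454×10^7 mm⁴ = 2.454×10^-5 m⁴
Effective length L_e = K·L = 2 × 6.70 = 13.40 m
P_cr = π²EI / L_e² = π² × 142×10⁹ × 2.454×10^-5 / 13.40² = 1.916×10^5 N

P_cr ≈ 192 kN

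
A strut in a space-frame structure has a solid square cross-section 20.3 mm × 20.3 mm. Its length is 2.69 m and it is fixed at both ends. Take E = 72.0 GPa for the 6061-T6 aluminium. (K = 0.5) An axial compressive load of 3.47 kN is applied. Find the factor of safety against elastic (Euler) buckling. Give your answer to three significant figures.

n ≈ 1.60

I = a⁴/12 = 20.3⁴/12 = 1.415×10^4 mm⁴
I = 1.415×10^4 mm⁴ = 1.415×10^-8 m⁴
Effective length L_e = K·L = 0.5 × 2.69 = 1.345 m
P_cr = π²EI / L_e² = π² × 72.0×10⁹ × 1.415×10^-8 / 1.345² = 5.559×10^3 N
Factor of safety n = P_cr / P = 5.5589 / 3.47 = 1.60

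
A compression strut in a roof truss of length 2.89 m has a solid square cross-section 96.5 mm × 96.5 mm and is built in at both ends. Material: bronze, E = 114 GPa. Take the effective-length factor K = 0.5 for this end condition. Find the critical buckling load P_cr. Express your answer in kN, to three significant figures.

I = a⁴/12 = 96.5⁴/12 = 7.227×10^6 mm⁴
I = 7.227×10^6 mm⁴ = 7.227×10^-6 m⁴
Effective length L_e = K·L = 0.5 × 2.89 = 1.445 m
P_cr = π²EI / L_e² = π² × 114×10⁹ × 7.227×10^-6 / 1.445² = 3.894×10^6 N

P_cr ≈ 3890 kN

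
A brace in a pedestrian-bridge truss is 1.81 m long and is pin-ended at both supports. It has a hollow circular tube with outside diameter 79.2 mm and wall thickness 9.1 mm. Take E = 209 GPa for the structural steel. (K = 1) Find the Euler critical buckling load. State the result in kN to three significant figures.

Inner diameter d_i = 79.2 − 2×9.1 = 61.00 mm
I = π(d_o⁴ − d_i⁴)/64 = π(79.2⁴ − 61.00⁴)/64 = 1.252×10^6 mm⁴
I = 1.252×10^6 mm⁴ = 1.252×10^-6 m⁴
Effective length L_e = K·L = 1 × 1.81 = 1.810 m
P_cr = π²EI / L_e² = π² × 209×10⁹ × 1.252×10^-6 / 1.810² = 7.881×10^5 N

P_cr ≈ 788 kN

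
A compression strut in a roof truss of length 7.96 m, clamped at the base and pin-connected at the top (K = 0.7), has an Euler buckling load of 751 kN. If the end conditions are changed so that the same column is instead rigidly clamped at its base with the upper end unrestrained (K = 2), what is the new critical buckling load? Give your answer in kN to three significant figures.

P_cr ≈ 92.0 kN

P_cr ∝ 1/K², so P_cr,new = P_cr,old × (K_old/K_new)² = 751 × (0.7/2)²
= 751 × 0.1225 = 92.0 kN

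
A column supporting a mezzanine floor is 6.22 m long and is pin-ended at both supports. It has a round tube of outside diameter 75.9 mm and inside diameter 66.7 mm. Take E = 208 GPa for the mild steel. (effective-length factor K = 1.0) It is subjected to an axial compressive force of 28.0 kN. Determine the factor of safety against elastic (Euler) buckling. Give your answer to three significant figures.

n ≈ 1.25

d_o = 75.9 mm, d_i = 66.7 mm
I = π(d_o⁴ − d_i⁴)/64 = π(75.9⁴ − 66.70⁴)/64 = 6.575×10^5 mm⁴
I = 6.575×10^5 mm⁴ = 6.575×10^-7 m⁴
Effective length L_e = K·L = 1 × 6.22 = 6.220 m
P_cr = π²EI / L_e² = π² × 208×10⁹ × 6.575×10^-7 / 6.220² = 3.489×10^4 N
Factor of safety n = P_cr / P = 34.888 / 28.0 = 1.25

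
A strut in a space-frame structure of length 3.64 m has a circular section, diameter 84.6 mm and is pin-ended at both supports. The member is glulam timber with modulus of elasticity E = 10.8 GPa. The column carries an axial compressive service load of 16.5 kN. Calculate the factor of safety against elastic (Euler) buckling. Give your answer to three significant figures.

n ≈ 1.23

I = πd⁴/64 = π×84.6⁴/64 = 2.514×10^6 mm⁴
I = 2.514×10^6 mm⁴ = 2.514×10^-6 m⁴
Effective length L_e = K·L = 1 × 3.64 = 3.640 m
P_cr = π²EI / L_e² = π² × 10.8×10⁹ × 2.514×10^-6 / 3.640² = 2.023×10^4 N
Factor of safety n = P_cr / P = 20.229 / 16.5 = 1.23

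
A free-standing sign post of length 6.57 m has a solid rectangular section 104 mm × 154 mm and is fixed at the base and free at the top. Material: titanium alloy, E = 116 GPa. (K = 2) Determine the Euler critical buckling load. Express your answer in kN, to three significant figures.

Buckling occurs about the weak axis: I_min = h·b³/12 with b = 104 mm (the shorter side).
I_min = 154×104³/12 = 1.444×10^7 mm⁴
I = 1.444×10^7 mm⁴ = 1.444×10^-5 m⁴
Effective length L_e = K·L = 2 × 6.57 = 13.14 m
P_cr = π²EI / L_e² = π² × 116×10⁹ × 1.444×10^-5 / 13.14² = 9.572×10^4 N

P_cr ≈ 95.7 kN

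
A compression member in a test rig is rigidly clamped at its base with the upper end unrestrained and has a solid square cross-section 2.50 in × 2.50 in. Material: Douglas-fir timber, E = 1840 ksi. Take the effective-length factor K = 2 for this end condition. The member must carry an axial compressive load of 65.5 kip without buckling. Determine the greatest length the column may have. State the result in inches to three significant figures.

L_max ≈ 15.0 in

I = a⁴/12 = 2.50⁴/12 = 3.255 in⁴
At the buckling limit P_cr = P = 6.550×10^4 lb
From P_cr = π²EI/(K·L)²:  L = (1/K)·√(π²EI/P_cr) = (1/2)·√(π²×1.84×10^6×3.255/6.550×10^4)
L = 15.0 in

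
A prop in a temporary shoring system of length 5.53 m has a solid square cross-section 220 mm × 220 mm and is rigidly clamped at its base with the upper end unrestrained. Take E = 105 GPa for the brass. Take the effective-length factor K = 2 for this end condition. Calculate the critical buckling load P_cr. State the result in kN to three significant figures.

P_cr ≈ 1650 kN

I = a⁴/12 = 220⁴/12 = 1.952×10^8 mm⁴
I = 1.952×10^8 mm⁴ = 1.952×10^-4 m⁴
Effective length L_e = K·L = 2 × 5.53 = 11.06 m
P_cr = π²EI / L_e² = π² × 105×10⁹ × 1.952×10^-4 / 11.06² = 1.654×10^6 N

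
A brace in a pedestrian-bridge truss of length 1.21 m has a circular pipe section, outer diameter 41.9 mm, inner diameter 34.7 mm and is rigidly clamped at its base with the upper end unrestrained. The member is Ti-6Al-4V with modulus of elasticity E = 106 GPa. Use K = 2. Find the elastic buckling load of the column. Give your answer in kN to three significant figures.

d_o = 41.9 mm, d_i = 34.7 mm
I = π(d_o⁴ − d_i⁴)/64 = π(41.9⁴ − 34.70⁴)/64 = 8.013×10^4 mm⁴
I = 8.013×10^4 mm⁴ = 8.013×10^-8 m⁴
Effective length L_e = K·L = 2 × 1.21 = 2.420 m
P_cr = π²EI / L_e² = π² × 106×10⁹ × 8.013×10^-8 / 2.420² = 1.431×10^4 N

P_cr ≈ 14.3 kN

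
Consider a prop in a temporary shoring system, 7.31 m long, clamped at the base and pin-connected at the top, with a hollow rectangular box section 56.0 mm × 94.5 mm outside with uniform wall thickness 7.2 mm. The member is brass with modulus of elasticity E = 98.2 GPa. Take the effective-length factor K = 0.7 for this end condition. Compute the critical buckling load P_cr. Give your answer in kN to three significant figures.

Inner dimensions: h_i = 94.5 − 2×7.2 = 80.10 mm, b_i = 56.0 − 2×7.2 = 41.60 mm
Weak-axis I_min = (h_o·b_o³ − h_i·b_i³)/12 with b_o = 56.0, b_i = 41.60 mm (shorter outer/inner sides).
I_min = (94.5×56.0³ − 80.10×41.60³)/12 = 9.024×10^5 mm⁴
I = 9.024×10^5 mm⁴ = 9.024×10^-7 m⁴
Effective length L_e = K·L = 0.7 × 7.31 = 5.117 m
P_cr = π²EI / L_e² = π² × 98.2×10⁹ × 9.024×10^-7 / 5.117² = 3.340×10^4 N

P_cr ≈ 33.4 kN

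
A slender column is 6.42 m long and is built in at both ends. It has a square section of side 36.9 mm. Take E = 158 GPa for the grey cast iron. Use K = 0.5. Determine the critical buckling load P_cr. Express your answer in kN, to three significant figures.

P_cr ≈ 23.4 kN

I = a⁴/12 = 36.9⁴/12 = 1.545×10^5 mm⁴
I = 1.545×10^5 mm⁴ = 1.545×10^-7 m⁴
Effective length L_e = K·L = 0.5 × 6.42 = 3.210 m
P_cr = π²EI / L_e² = π² × 158×10⁹ × 1.545×10^-7 / 3.210² = 2.338×10^4 N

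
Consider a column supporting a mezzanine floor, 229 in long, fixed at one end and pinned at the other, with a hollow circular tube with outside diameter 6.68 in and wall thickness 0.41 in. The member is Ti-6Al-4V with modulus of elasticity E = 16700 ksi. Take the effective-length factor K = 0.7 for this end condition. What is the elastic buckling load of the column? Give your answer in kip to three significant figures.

Inner diameter d_i = 6.68 − 2×0.41 = 5.860 in
I = π(d_o⁴ − d_i⁴)/64 = π(6.68⁴ − 5.860⁴)/64 = 39.86 in⁴
Effective length L_e = K·L = 0.7 × 229 = 160.3 in
P_cr = π²EI / L_e² = π² × 16700×10³ × 39.86 / 160.3² = 2.557×10^5 lb

P_cr ≈ 256 kip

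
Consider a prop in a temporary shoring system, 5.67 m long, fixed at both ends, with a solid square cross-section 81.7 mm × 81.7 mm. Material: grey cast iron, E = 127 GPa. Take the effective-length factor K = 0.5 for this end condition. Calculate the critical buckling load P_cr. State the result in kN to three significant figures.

I = a⁴/12 = 81.7⁴/12 = 3.713×10^6 mm⁴
I = 3.713×10^6 mm⁴ = 3.713×10^-6 m⁴
Effective length L_e = K·L = 0.5 × 5.67 = 2.835 m
P_cr = π²EI / L_e² = π² × 127×10⁹ × 3.713×10^-6 / 2.835² = 5.790×10^5 N

P_cr ≈ 579 kN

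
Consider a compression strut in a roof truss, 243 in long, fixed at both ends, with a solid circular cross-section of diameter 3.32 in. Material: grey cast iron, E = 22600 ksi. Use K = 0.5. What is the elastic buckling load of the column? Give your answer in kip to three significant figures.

I = πd⁴/64 = π×3.32⁴/64 = 5.964 in⁴
Effective length L_e = K·L = 0.5 × 243 = 121.5 in
P_cr = π²EI / L_e² = π² × 22600×10³ × 5.964 / 121.5² = 9.011×10^4 lb

P_cr ≈ 90.1 kip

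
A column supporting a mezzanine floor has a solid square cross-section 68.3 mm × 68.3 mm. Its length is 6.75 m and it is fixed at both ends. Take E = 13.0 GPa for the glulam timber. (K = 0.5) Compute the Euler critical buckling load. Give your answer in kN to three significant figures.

P_cr ≈ 20.4 kN

I = a⁴/12 = 68.3⁴/12 = 1.813×10^6 mm⁴
I = 1.813×10^6 mm⁴ = 1.813×10^-6 m⁴
Effective length L_e = K·L = 0.5 × 6.75 = 3.375 m
P_cr = π²EI / L_e² = π² × 13.0×10⁹ × 1.813×10^-6 / 3.375² = 2.043×10^4 N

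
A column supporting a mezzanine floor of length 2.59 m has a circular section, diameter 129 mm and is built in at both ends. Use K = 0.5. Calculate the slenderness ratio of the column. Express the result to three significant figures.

For a solid circle r = d/4 = 129/4 = 32.25 mm
L_e = K·L = 0.5 × 2.59 m = 1.295 m = 1295.0 mm
λ = L_e / r_min = 1295.0 / 32.25 = 40.2

λ ≈ 40.2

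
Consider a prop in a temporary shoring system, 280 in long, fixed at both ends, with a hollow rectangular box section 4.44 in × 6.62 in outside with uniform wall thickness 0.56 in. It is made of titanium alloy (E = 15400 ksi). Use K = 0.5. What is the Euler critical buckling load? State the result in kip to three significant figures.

Inner dimensions: h_i = 6.62 − 2×0.56 = 5.500 in, b_i = 4.44 − 2×0.56 = 3.320 in
Weak-axis I_min = (h_o·b_o³ − h_i·b_i³)/12 with b_o = 4.44, b_i = 3.320 in (shorter outer/inner sides).
I_min = (6.62×4.44³ − 5.500×3.320³)/12 = 31.51 in⁴
Effective length L_e = K·L = 0.5 × 280 = 140.0 in
P_cr = π²EI / L_e² = π² × 15400×10³ × 31.51 / 140.0² = 2.444×10^5 lb

P_cr ≈ 244 kip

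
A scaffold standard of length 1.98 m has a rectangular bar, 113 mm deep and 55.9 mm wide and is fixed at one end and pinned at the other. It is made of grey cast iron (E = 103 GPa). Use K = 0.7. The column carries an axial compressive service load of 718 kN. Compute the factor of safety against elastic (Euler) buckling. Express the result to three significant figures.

n ≈ 1.21

Buckling occurs about the weak axis: I_min = h·b³/12 with b = 55.9 mm (the shorter side).
I_min = 113×55.9³/12 = 1.645×10^6 mm⁴
I = 1.645×10^6 mm⁴ = 1.645×10^-6 m⁴
Effective length L_e = K·L = 0.7 × 1.98 = 1.386 m
P_cr = π²EI / L_e² = π² × 103×10⁹ × 1.645×10^-6 / 1.386² = 8.704×10^5 N
Factor of safety n = P_cr / P = 870.45 / 718 = 1.21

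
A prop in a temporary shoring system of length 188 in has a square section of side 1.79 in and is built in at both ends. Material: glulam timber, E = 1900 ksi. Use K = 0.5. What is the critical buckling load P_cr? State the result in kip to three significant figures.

I = a⁴/12 = 1.79⁴/12 = 0.8555 in⁴
Effective length L_e = K·L = 0.5 × 188 = 94.00 in
P_cr = π²EI / L_e² = π² × 1900×10³ × 0.8555 / 94.00² = 1.816×10^3 lb

P_cr ≈ 1.82 kip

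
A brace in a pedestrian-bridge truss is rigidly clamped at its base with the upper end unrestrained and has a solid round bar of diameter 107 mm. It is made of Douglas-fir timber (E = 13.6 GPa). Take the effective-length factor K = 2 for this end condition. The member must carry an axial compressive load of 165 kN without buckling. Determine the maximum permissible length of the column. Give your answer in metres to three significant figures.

I = πd⁴/64 = π×107⁴/64 = 6.434×10^6 mm⁴
I = 6.434×10^-6 m⁴
At the buckling limit P_cr = P = 1.650×10^5 N
From P_cr = π²EI/(K·L)²:  L = (1/K)·√(π²EI/P_cr) = (1/2)·√(π²×1.36×10^10×6.434×10^-6/1.650×10^5)
L = 1.14 m

L_max ≈ 1.14 m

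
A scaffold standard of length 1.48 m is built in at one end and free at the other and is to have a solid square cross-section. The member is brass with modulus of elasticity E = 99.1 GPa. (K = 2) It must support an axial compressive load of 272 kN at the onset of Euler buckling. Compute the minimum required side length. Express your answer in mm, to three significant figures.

L_e = K·L = 2 × 1.48 = 2.960 m
Required I = P_cr·L_e²/(π²E) = 2.720×10^5 × 2.960² / (π² × 9.91×10^10) = 2.437×10^-6 m⁴
I_req = 2.437×10^6 mm⁴
Solid square: I = a⁴/12  ⇒  a = (12I)^(1/4) = (12×2.437×10^6)^(1/4) = 73.5 mm

a ≈ 73.5 mm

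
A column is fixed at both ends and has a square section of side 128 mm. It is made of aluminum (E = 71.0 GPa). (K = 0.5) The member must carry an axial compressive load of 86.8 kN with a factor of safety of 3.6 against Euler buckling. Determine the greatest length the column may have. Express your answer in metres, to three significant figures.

L_max ≈ 14.2 m

I = a⁴/12 = 128⁴/12 = 2.237×10^7 mm⁴
I = 2.237×10^-5 m⁴
Required critical load P_cr = n·P = 3.6 × 86.8 = 312.5 kN = 3.125×10^5 N
From P_cr = π²EI/(K·L)²:  L = (1/K)·√(π²EI/P_cr) = (1/0.5)·√(π²×7.10×10^10×2.237×10^-5/3.125×10^5)
L = 14.2 m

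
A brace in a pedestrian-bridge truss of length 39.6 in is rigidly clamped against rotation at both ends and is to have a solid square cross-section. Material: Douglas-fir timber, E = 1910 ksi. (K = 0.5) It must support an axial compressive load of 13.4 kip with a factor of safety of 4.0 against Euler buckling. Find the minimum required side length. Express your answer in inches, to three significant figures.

a ≈ 1.91 in

Required P_cr = n·P = 4.0 × 13.4 = 53.60 kip
L_e = K·L = 0.5 × 39.6 = 19.80 in
Required I = P_cr·L_e²/(π²E) = 5.360×10^4 × 19.80² / (π² × 1.91×10^6) = 1.115 in⁴
Solid square: I = a⁴/12  ⇒  a = (12I)^(1/4) = (12×1.115)^(1/4) = 1.91 in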